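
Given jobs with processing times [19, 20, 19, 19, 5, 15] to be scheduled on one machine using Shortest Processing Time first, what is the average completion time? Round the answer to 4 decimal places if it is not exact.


Sort jobs by processing time (SPT order): [5, 15, 19, 19, 19, 20]
Compute completion times sequentially:
  Job 1: processing = 5, completes at 5
  Job 2: processing = 15, completes at 20
  Job 3: processing = 19, completes at 39
  Job 4: processing = 19, completes at 58
  Job 5: processing = 19, completes at 77
  Job 6: processing = 20, completes at 97
Sum of completion times = 296
Average completion time = 296/6 = 49.3333

49.3333


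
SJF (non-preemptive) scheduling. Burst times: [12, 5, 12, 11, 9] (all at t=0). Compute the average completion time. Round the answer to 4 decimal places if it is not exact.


SJF order (ascending): [5, 9, 11, 12, 12]
Completion times:
  Job 1: burst=5, C=5
  Job 2: burst=9, C=14
  Job 3: burst=11, C=25
  Job 4: burst=12, C=37
  Job 5: burst=12, C=49
Average completion = 130/5 = 26.0

26.0


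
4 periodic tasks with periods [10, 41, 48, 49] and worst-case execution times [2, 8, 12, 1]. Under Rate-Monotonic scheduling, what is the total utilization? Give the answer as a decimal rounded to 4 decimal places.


Compute individual utilizations (exact fractions):
  Task 1: C/T = 2/10 = 1/5 (approx. 0.2)
  Task 2: C/T = 8/41 (approx. 0.1951)
  Task 3: C/T = 12/48 = 1/4 (approx. 0.25)
  Task 4: C/T = 1/49 (approx. 0.0204)
Total utilization U = 1/5 + 8/41 + 1/4 + 1/49 = 26741/40180
Rounded to 4 decimal places: U = 0.6655
RM (Liu & Layland) bound for 4 tasks = 0.756828; compare with U = 26741/40180 (approx. 0.665530)
U <= bound, so schedulable by RM sufficient condition.

0.6655


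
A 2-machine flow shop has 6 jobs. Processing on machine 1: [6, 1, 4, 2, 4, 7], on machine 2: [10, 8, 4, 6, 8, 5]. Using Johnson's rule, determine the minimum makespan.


Apply Johnson's rule:
  Group 1 (a <= b): [(2, 1, 8), (4, 2, 6), (3, 4, 4), (5, 4, 8), (1, 6, 10)]
  Group 2 (a > b): [(6, 7, 5)]
Optimal job order: [2, 4, 3, 5, 1, 6]
Schedule:
  Job 2: M1 done at 1, M2 done at 9
  Job 4: M1 done at 3, M2 done at 15
  Job 3: M1 done at 7, M2 done at 19
  Job 5: M1 done at 11, M2 done at 27
  Job 1: M1 done at 17, M2 done at 37
  Job 6: M1 done at 24, M2 done at 42
Makespan = 42

42


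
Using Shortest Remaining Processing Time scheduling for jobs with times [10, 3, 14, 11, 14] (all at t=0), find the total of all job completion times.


Since all jobs arrive at t=0, SRPT equals SPT ordering.
SPT order: [3, 10, 11, 14, 14]
Completion times:
  Job 1: p=3, C=3
  Job 2: p=10, C=13
  Job 3: p=11, C=24
  Job 4: p=14, C=38
  Job 5: p=14, C=52
Total completion time = 3 + 13 + 24 + 38 + 52 = 130

130


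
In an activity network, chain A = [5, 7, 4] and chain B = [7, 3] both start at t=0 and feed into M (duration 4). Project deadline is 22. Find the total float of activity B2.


Forward pass: ES(B2) = sum of predecessors on chain B = 7
EF = ES + duration = 7 + 3 = 10
Backward pass: LF(M) = deadline = 22; LS(M) = 22 - 4 = 18
LF(B2) = LS(M) - sum(successors on chain B) = 18 - 0 = 18
LS = LF - duration = 18 - 3 = 15
Total float = LS - ES = 15 - 7 = 8

8


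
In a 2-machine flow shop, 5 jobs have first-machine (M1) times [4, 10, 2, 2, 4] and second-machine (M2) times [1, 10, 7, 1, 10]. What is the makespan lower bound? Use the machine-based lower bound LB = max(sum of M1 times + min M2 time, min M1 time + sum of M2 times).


LB1 = sum(M1 times) + min(M2 times) = 22 + 1 = 23
LB2 = min(M1 times) + sum(M2 times) = 2 + 29 = 31
Lower bound = max(LB1, LB2) = max(23, 31) = 31

31


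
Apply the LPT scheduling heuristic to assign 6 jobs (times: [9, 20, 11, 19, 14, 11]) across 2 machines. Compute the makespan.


Sort jobs in decreasing order (LPT): [20, 19, 14, 11, 11, 9]
Assign each job to the least loaded machine:
  Machine 1: jobs [20, 11, 11], load = 42
  Machine 2: jobs [19, 14, 9], load = 42
Makespan = max load = 42

42


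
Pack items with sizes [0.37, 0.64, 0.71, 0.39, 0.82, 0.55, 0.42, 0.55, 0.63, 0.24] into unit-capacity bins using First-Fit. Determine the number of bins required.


Place items sequentially using First-Fit:
  Item 0.37 -> new Bin 1
  Item 0.64 -> new Bin 2
  Item 0.71 -> new Bin 3
  Item 0.39 -> Bin 1 (now 0.76)
  Item 0.82 -> new Bin 4
  Item 0.55 -> new Bin 5
  Item 0.42 -> Bin 5 (now 0.97)
  Item 0.55 -> new Bin 6
  Item 0.63 -> new Bin 7
  Item 0.24 -> Bin 1 (now 1.0)
Total bins used = 7

7


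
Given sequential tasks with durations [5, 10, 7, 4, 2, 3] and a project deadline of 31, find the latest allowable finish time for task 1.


LF(activity 1) = deadline - sum of successor durations
Successors: activities 2 through 6 with durations [10, 7, 4, 2, 3]
Sum of successor durations = 26
LF = 31 - 26 = 5

5


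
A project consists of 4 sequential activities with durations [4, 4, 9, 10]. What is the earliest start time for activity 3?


Activity 3 starts after activities 1 through 2 complete.
Predecessor durations: [4, 4]
ES = 4 + 4 = 8

8


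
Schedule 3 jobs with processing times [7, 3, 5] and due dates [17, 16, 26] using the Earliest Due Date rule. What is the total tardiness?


Sort by due date (EDD order): [(3, 16), (7, 17), (5, 26)]
Compute completion times and tardiness:
  Job 1: p=3, d=16, C=3, tardiness=max(0,3-16)=0
  Job 2: p=7, d=17, C=10, tardiness=max(0,10-17)=0
  Job 3: p=5, d=26, C=15, tardiness=max(0,15-26)=0
Total tardiness = 0

0


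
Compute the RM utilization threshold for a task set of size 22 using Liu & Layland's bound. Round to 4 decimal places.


Compute 2^(1/22) = 1.0320082797
Subtract 1: 1.0320082797 - 1 = 0.0320082797
Multiply by n: 22 * 0.0320082797 = 0.7041821534
Round to 4 dp: 0.7042

0.7042


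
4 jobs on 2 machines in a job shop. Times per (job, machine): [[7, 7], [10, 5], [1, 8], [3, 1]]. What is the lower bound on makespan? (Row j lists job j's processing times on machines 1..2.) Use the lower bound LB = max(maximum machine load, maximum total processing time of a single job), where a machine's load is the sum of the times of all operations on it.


Machine loads:
  Machine 1: 7 + 10 + 1 + 3 = 21
  Machine 2: 7 + 5 + 8 + 1 = 21
Max machine load = 21
Job totals:
  Job 1: 14
  Job 2: 15
  Job 3: 9
  Job 4: 4
Max job total = 15
Lower bound = max(21, 15) = 21

21


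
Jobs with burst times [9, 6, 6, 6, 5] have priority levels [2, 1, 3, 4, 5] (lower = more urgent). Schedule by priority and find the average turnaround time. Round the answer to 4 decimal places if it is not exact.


Sort by priority (ascending = highest first):
Order: [(1, 6), (2, 9), (3, 6), (4, 6), (5, 5)]
Completion times:
  Priority 1, burst=6, C=6
  Priority 2, burst=9, C=15
  Priority 3, burst=6, C=21
  Priority 4, burst=6, C=27
  Priority 5, burst=5, C=32
Average turnaround = 101/5 = 20.2

20.2


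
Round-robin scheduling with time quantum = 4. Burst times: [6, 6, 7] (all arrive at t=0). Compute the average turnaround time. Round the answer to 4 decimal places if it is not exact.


Time quantum = 4
Execution trace:
  J1 runs 4 units, time = 4
  J2 runs 4 units, time = 8
  J3 runs 4 units, time = 12
  J1 runs 2 units, time = 14
  J2 runs 2 units, time = 16
  J3 runs 3 units, time = 19
Finish times: [14, 16, 19]
Average turnaround = 49/3 = 16.3333

16.3333


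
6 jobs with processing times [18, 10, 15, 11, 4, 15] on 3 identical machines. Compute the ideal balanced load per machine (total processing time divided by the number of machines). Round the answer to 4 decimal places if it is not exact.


Total processing time = 18 + 10 + 15 + 11 + 4 + 15 = 73
Number of machines = 3
Ideal balanced load = 73 / 3 = 24.3333

24.3333


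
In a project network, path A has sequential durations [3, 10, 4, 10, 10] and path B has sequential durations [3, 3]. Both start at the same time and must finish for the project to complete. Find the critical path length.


Path A total = 3 + 10 + 4 + 10 + 10 = 37
Path B total = 3 + 3 = 6
Critical path = longest path = max(37, 6) = 37

37


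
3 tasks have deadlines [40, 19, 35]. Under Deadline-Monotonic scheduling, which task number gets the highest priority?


Sort tasks by relative deadline (ascending):
  Task 2: deadline = 19
  Task 3: deadline = 35
  Task 1: deadline = 40
Priority order (highest first): [2, 3, 1]
Highest priority task = 2

2


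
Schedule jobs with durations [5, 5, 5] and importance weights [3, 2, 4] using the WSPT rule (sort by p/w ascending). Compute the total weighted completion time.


Compute p/w ratios and sort ascending (WSPT): [(5, 4), (5, 3), (5, 2)]
Compute weighted completion times:
  Job (p=5,w=4): C=5, w*C=4*5=20
  Job (p=5,w=3): C=10, w*C=3*10=30
  Job (p=5,w=2): C=15, w*C=2*15=30
Total weighted completion time = 80

80


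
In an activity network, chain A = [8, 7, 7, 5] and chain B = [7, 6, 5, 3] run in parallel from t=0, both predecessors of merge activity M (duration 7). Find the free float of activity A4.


ES(A4) = sum of predecessors on chain A = 22
EF(A4) = ES + duration = 22 + 5 = 27
Successor of A4 is M. ES(M) = max(sum(A), sum(B)) = max(27, 21) = 27
Free float = ES(successor) - EF(current) = 27 - 27 = 0

0


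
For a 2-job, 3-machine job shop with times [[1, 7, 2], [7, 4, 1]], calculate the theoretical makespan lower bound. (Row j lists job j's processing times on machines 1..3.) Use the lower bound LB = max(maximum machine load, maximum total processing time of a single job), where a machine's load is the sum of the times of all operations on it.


Machine loads:
  Machine 1: 1 + 7 = 8
  Machine 2: 7 + 4 = 11
  Machine 3: 2 + 1 = 3
Max machine load = 11
Job totals:
  Job 1: 10
  Job 2: 12
Max job total = 12
Lower bound = max(11, 12) = 12

12


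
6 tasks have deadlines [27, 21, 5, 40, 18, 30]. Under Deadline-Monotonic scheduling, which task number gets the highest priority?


Sort tasks by relative deadline (ascending):
  Task 3: deadline = 5
  Task 5: deadline = 18
  Task 2: deadline = 21
  Task 1: deadline = 27
  Task 6: deadline = 30
  Task 4: deadline = 40
Priority order (highest first): [3, 5, 2, 1, 6, 4]
Highest priority task = 3

3


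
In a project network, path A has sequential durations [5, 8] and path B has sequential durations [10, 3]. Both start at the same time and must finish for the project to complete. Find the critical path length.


Path A total = 5 + 8 = 13
Path B total = 10 + 3 = 13
Critical path = longest path = max(13, 13) = 13

13


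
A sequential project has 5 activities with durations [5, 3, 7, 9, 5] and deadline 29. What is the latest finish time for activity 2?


LF(activity 2) = deadline - sum of successor durations
Successors: activities 3 through 5 with durations [7, 9, 5]
Sum of successor durations = 21
LF = 29 - 21 = 8

8


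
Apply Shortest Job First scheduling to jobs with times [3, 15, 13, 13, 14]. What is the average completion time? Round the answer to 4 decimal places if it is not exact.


SJF order (ascending): [3, 13, 13, 14, 15]
Completion times:
  Job 1: burst=3, C=3
  Job 2: burst=13, C=16
  Job 3: burst=13, C=29
  Job 4: burst=14, C=43
  Job 5: burst=15, C=58
Average completion = 149/5 = 29.8

29.8


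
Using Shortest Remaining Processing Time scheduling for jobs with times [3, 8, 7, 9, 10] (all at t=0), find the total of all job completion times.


Since all jobs arrive at t=0, SRPT equals SPT ordering.
SPT order: [3, 7, 8, 9, 10]
Completion times:
  Job 1: p=3, C=3
  Job 2: p=7, C=10
  Job 3: p=8, C=18
  Job 4: p=9, C=27
  Job 5: p=10, C=37
Total completion time = 3 + 10 + 18 + 27 + 37 = 95

95


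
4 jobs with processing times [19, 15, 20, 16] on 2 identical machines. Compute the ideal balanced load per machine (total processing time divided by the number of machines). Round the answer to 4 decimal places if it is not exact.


Total processing time = 19 + 15 + 20 + 16 = 70
Number of machines = 2
Ideal balanced load = 70 / 2 = 35.0

35.0


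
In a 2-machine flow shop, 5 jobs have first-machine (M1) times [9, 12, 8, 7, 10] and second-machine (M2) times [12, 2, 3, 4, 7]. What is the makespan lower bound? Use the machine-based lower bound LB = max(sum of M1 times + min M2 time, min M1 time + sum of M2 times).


LB1 = sum(M1 times) + min(M2 times) = 46 + 2 = 48
LB2 = min(M1 times) + sum(M2 times) = 7 + 28 = 35
Lower bound = max(LB1, LB2) = max(48, 35) = 48

48


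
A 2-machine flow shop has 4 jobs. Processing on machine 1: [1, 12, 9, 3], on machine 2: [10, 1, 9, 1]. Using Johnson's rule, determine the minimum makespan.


Apply Johnson's rule:
  Group 1 (a <= b): [(1, 1, 10), (3, 9, 9)]
  Group 2 (a > b): [(2, 12, 1), (4, 3, 1)]
Optimal job order: [1, 3, 2, 4]
Schedule:
  Job 1: M1 done at 1, M2 done at 11
  Job 3: M1 done at 10, M2 done at 20
  Job 2: M1 done at 22, M2 done at 23
  Job 4: M1 done at 25, M2 done at 26
Makespan = 26

26


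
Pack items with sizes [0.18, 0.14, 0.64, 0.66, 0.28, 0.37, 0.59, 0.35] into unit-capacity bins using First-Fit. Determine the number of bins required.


Place items sequentially using First-Fit:
  Item 0.18 -> new Bin 1
  Item 0.14 -> Bin 1 (now 0.32)
  Item 0.64 -> Bin 1 (now 0.96)
  Item 0.66 -> new Bin 2
  Item 0.28 -> Bin 2 (now 0.94)
  Item 0.37 -> new Bin 3
  Item 0.59 -> Bin 3 (now 0.96)
  Item 0.35 -> new Bin 4
Total bins used = 4

4


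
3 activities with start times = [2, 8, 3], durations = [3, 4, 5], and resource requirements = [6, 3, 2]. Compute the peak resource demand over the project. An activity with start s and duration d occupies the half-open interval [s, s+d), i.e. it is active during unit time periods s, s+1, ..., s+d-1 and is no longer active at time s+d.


Each activity i is active on [start_i, start_i + duration_i).
Compute total resource usage per time slot:
  t=0: active resources = [], total = 0
  t=1: active resources = [], total = 0
  t=2: active resources = [6], total = 6
  t=3: active resources = [6, 2], total = 8
  t=4: active resources = [6, 2], total = 8
  t=5: active resources = [2], total = 2
  t=6: active resources = [2], total = 2
  t=7: active resources = [2], total = 2
  t=8: active resources = [3], total = 3
  t=9: active resources = [3], total = 3
  t=10: active resources = [3], total = 3
  t=11: active resources = [3], total = 3
Peak resource demand = 8

8


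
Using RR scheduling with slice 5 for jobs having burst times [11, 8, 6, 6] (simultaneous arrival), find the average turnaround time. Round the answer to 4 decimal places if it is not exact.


Time quantum = 5
Execution trace:
  J1 runs 5 units, time = 5
  J2 runs 5 units, time = 10
  J3 runs 5 units, time = 15
  J4 runs 5 units, time = 20
  J1 runs 5 units, time = 25
  J2 runs 3 units, time = 28
  J3 runs 1 units, time = 29
  J4 runs 1 units, time = 30
  J1 runs 1 units, time = 31
Finish times: [31, 28, 29, 30]
Average turnaround = 118/4 = 29.5

29.5


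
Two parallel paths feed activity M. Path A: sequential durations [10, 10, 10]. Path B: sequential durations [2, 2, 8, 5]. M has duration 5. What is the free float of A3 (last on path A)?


ES(A3) = sum of predecessors on chain A = 20
EF(A3) = ES + duration = 20 + 10 = 30
Successor of A3 is M. ES(M) = max(sum(A), sum(B)) = max(30, 17) = 30
Free float = ES(successor) - EF(current) = 30 - 30 = 0

0


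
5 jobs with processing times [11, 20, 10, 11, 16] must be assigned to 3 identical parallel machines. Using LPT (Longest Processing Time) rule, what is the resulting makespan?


Sort jobs in decreasing order (LPT): [20, 16, 11, 11, 10]
Assign each job to the least loaded machine:
  Machine 1: jobs [20], load = 20
  Machine 2: jobs [16, 10], load = 26
  Machine 3: jobs [11, 11], load = 22
Makespan = max load = 26

26


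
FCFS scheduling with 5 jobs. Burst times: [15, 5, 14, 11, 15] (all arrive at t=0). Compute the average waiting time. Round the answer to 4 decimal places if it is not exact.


FCFS order (as given): [15, 5, 14, 11, 15]
Waiting times:
  Job 1: wait = 0
  Job 2: wait = 15
  Job 3: wait = 20
  Job 4: wait = 34
  Job 5: wait = 45
Sum of waiting times = 114
Average waiting time = 114/5 = 22.8

22.8


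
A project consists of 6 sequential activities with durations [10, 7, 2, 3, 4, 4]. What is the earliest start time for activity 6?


Activity 6 starts after activities 1 through 5 complete.
Predecessor durations: [10, 7, 2, 3, 4]
ES = 10 + 7 + 2 + 3 + 4 = 26

26


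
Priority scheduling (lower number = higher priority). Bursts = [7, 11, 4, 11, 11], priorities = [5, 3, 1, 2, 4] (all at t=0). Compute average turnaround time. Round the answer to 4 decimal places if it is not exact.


Sort by priority (ascending = highest first):
Order: [(1, 4), (2, 11), (3, 11), (4, 11), (5, 7)]
Completion times:
  Priority 1, burst=4, C=4
  Priority 2, burst=11, C=15
  Priority 3, burst=11, C=26
  Priority 4, burst=11, C=37
  Priority 5, burst=7, C=44
Average turnaround = 126/5 = 25.2

25.2


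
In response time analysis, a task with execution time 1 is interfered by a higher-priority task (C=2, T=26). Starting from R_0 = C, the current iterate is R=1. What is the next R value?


R_next = C + ceil(R_prev / T_hp) * C_hp
ceil(1 / 26) = ceil(0.0385) = 1
Interference = 1 * 2 = 2
R_next = 1 + 2 = 3

3


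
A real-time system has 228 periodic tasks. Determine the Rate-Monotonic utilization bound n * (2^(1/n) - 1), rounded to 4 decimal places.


Compute 2^(1/228) = 1.0030447451
Subtract 1: 1.0030447451 - 1 = 0.0030447451
Multiply by n: 228 * 0.0030447451 = 0.6942018828
Round to 4 dp: 0.6942

0.6942


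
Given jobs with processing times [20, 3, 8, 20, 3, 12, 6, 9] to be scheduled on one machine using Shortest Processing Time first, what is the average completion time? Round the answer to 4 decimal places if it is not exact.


Sort jobs by processing time (SPT order): [3, 3, 6, 8, 9, 12, 20, 20]
Compute completion times sequentially:
  Job 1: processing = 3, completes at 3
  Job 2: processing = 3, completes at 6
  Job 3: processing = 6, completes at 12
  Job 4: processing = 8, completes at 20
  Job 5: processing = 9, completes at 29
  Job 6: processing = 12, completes at 41
  Job 7: processing = 20, completes at 61
  Job 8: processing = 20, completes at 81
Sum of completion times = 253
Average completion time = 253/8 = 31.625

31.625


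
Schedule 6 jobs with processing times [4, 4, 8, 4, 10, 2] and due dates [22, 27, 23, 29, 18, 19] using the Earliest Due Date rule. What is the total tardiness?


Sort by due date (EDD order): [(10, 18), (2, 19), (4, 22), (8, 23), (4, 27), (4, 29)]
Compute completion times and tardiness:
  Job 1: p=10, d=18, C=10, tardiness=max(0,10-18)=0
  Job 2: p=2, d=19, C=12, tardiness=max(0,12-19)=0
  Job 3: p=4, d=22, C=16, tardiness=max(0,16-22)=0
  Job 4: p=8, d=23, C=24, tardiness=max(0,24-23)=1
  Job 5: p=4, d=27, C=28, tardiness=max(0,28-27)=1
  Job 6: p=4, d=29, C=32, tardiness=max(0,32-29)=3
Total tardiness = 5

5


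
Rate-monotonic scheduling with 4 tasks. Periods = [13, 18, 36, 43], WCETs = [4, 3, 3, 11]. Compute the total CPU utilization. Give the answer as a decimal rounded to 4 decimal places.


Compute individual utilizations (exact fractions):
  Task 1: C/T = 4/13 (approx. 0.3077)
  Task 2: C/T = 3/18 = 1/6 (approx. 0.1667)
  Task 3: C/T = 3/36 = 1/12 (approx. 0.0833)
  Task 4: C/T = 11/43 (approx. 0.2558)
Total utilization U = 4/13 + 1/6 + 1/12 + 11/43 = 1819/2236
Rounded to 4 decimal places: U = 0.8135
RM (Liu & Layland) bound for 4 tasks = 0.756828; compare with U = 1819/2236 (approx. 0.813506)
bound < U <= 1, so the RM sufficient condition is not met (inconclusive; an exact test such as response-time analysis is needed).

0.8135


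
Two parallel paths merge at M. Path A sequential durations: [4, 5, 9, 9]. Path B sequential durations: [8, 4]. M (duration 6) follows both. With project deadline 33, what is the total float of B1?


Forward pass: ES(B1) = sum of predecessors on chain B = 0
EF = ES + duration = 0 + 8 = 8
Backward pass: LF(M) = deadline = 33; LS(M) = 33 - 6 = 27
LF(B1) = LS(M) - sum(successors on chain B) = 27 - 4 = 23
LS = LF - duration = 23 - 8 = 15
Total float = LS - ES = 15 - 0 = 15

15


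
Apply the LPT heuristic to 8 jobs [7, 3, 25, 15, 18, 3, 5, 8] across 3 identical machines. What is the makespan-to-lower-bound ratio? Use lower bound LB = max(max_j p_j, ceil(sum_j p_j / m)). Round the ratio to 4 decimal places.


LPT order: [25, 18, 15, 8, 7, 5, 3, 3]
Machine loads after assignment: [28, 28, 28]
LPT makespan = 28
Lower bound = max(max_job, ceil(total/3)) = max(25, 28) = 28
Ratio = 28 / 28 = 1.0

1.0


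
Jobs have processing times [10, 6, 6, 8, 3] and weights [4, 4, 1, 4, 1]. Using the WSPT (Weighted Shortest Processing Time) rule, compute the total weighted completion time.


Compute p/w ratios and sort ascending (WSPT): [(6, 4), (8, 4), (10, 4), (3, 1), (6, 1)]
Compute weighted completion times:
  Job (p=6,w=4): C=6, w*C=4*6=24
  Job (p=8,w=4): C=14, w*C=4*14=56
  Job (p=10,w=4): C=24, w*C=4*24=96
  Job (p=3,w=1): C=27, w*C=1*27=27
  Job (p=6,w=1): C=33, w*C=1*33=33
Total weighted completion time = 236

236


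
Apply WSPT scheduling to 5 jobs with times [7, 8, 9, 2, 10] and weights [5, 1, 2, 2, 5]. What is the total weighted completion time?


Compute p/w ratios and sort ascending (WSPT): [(2, 2), (7, 5), (10, 5), (9, 2), (8, 1)]
Compute weighted completion times:
  Job (p=2,w=2): C=2, w*C=2*2=4
  Job (p=7,w=5): C=9, w*C=5*9=45
  Job (p=10,w=5): C=19, w*C=5*19=95
  Job (p=9,w=2): C=28, w*C=2*28=56
  Job (p=8,w=1): C=36, w*C=1*36=36
Total weighted completion time = 236

236


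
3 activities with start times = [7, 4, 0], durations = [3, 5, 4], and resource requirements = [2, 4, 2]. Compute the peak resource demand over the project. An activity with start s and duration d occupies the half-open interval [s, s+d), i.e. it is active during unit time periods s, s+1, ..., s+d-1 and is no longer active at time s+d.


Each activity i is active on [start_i, start_i + duration_i).
Compute total resource usage per time slot:
  t=0: active resources = [2], total = 2
  t=1: active resources = [2], total = 2
  t=2: active resources = [2], total = 2
  t=3: active resources = [2], total = 2
  t=4: active resources = [4], total = 4
  t=5: active resources = [4], total = 4
  t=6: active resources = [4], total = 4
  t=7: active resources = [2, 4], total = 6
  t=8: active resources = [2, 4], total = 6
  t=9: active resources = [2], total = 2
Peak resource demand = 6

6


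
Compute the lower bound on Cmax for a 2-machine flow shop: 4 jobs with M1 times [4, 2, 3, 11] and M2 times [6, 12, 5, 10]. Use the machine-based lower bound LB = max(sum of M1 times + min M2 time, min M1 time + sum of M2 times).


LB1 = sum(M1 times) + min(M2 times) = 20 + 5 = 25
LB2 = min(M1 times) + sum(M2 times) = 2 + 33 = 35
Lower bound = max(LB1, LB2) = max(25, 35) = 35

35


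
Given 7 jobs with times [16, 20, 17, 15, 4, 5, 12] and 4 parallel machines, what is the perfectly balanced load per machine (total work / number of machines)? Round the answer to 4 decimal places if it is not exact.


Total processing time = 16 + 20 + 17 + 15 + 4 + 5 + 12 = 89
Number of machines = 4
Ideal balanced load = 89 / 4 = 22.25

22.25


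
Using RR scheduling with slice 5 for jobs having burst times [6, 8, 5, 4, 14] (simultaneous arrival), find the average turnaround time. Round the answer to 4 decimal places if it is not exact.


Time quantum = 5
Execution trace:
  J1 runs 5 units, time = 5
  J2 runs 5 units, time = 10
  J3 runs 5 units, time = 15
  J4 runs 4 units, time = 19
  J5 runs 5 units, time = 24
  J1 runs 1 units, time = 25
  J2 runs 3 units, time = 28
  J5 runs 5 units, time = 33
  J5 runs 4 units, time = 37
Finish times: [25, 28, 15, 19, 37]
Average turnaround = 124/5 = 24.8

24.8


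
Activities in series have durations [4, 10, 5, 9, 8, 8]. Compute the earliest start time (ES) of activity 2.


Activity 2 starts after activities 1 through 1 complete.
Predecessor durations: [4]
ES = 4 = 4

4


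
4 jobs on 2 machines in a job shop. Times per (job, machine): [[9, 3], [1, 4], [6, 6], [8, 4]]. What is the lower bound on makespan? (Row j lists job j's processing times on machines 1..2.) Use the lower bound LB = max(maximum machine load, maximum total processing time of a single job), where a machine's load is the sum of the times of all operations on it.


Machine loads:
  Machine 1: 9 + 1 + 6 + 8 = 24
  Machine 2: 3 + 4 + 6 + 4 = 17
Max machine load = 24
Job totals:
  Job 1: 12
  Job 2: 5
  Job 3: 12
  Job 4: 12
Max job total = 12
Lower bound = max(24, 12) = 24

24


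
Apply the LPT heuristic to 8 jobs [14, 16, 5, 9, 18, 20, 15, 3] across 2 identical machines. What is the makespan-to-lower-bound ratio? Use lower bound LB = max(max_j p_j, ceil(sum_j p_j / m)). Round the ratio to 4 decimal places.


LPT order: [20, 18, 16, 15, 14, 9, 5, 3]
Machine loads after assignment: [49, 51]
LPT makespan = 51
Lower bound = max(max_job, ceil(total/2)) = max(20, 50) = 50
Ratio = 51 / 50 = 1.02

1.02


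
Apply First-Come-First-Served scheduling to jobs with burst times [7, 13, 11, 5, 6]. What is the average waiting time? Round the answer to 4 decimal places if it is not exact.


FCFS order (as given): [7, 13, 11, 5, 6]
Waiting times:
  Job 1: wait = 0
  Job 2: wait = 7
  Job 3: wait = 20
  Job 4: wait = 31
  Job 5: wait = 36
Sum of waiting times = 94
Average waiting time = 94/5 = 18.8

18.8


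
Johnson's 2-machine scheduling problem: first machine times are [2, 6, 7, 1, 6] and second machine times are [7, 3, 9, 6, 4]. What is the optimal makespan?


Apply Johnson's rule:
  Group 1 (a <= b): [(4, 1, 6), (1, 2, 7), (3, 7, 9)]
  Group 2 (a > b): [(5, 6, 4), (2, 6, 3)]
Optimal job order: [4, 1, 3, 5, 2]
Schedule:
  Job 4: M1 done at 1, M2 done at 7
  Job 1: M1 done at 3, M2 done at 14
  Job 3: M1 done at 10, M2 done at 23
  Job 5: M1 done at 16, M2 done at 27
  Job 2: M1 done at 22, M2 done at 30
Makespan = 30

30


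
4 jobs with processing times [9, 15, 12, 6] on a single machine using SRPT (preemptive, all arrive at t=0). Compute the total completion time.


Since all jobs arrive at t=0, SRPT equals SPT ordering.
SPT order: [6, 9, 12, 15]
Completion times:
  Job 1: p=6, C=6
  Job 2: p=9, C=15
  Job 3: p=12, C=27
  Job 4: p=15, C=42
Total completion time = 6 + 15 + 27 + 42 = 90

90


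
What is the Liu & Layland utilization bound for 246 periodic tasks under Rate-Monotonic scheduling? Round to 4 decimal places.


Compute 2^(1/246) = 1.0028216448
Subtract 1: 1.0028216448 - 1 = 0.0028216448
Multiply by n: 246 * 0.0028216448 = 0.6941246208
Round to 4 dp: 0.6941

0.6941


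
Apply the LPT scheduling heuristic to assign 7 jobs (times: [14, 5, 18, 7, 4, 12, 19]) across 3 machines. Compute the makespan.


Sort jobs in decreasing order (LPT): [19, 18, 14, 12, 7, 5, 4]
Assign each job to the least loaded machine:
  Machine 1: jobs [19, 5, 4], load = 28
  Machine 2: jobs [18, 7], load = 25
  Machine 3: jobs [14, 12], load = 26
Makespan = max load = 28

28


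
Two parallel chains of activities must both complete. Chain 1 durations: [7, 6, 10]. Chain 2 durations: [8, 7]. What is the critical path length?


Path A total = 7 + 6 + 10 = 23
Path B total = 8 + 7 = 15
Critical path = longest path = max(23, 15) = 23

23


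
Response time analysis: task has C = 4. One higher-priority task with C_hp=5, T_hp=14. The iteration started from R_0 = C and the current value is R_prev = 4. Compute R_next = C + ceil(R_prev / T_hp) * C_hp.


R_next = C + ceil(R_prev / T_hp) * C_hp
ceil(4 / 14) = ceil(0.2857) = 1
Interference = 1 * 5 = 5
R_next = 4 + 5 = 9

9


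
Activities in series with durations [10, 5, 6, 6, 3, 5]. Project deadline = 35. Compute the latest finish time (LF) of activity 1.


LF(activity 1) = deadline - sum of successor durations
Successors: activities 2 through 6 with durations [5, 6, 6, 3, 5]
Sum of successor durations = 25
LF = 35 - 25 = 10

10


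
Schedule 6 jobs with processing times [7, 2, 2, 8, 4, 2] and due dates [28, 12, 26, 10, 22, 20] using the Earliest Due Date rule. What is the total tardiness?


Sort by due date (EDD order): [(8, 10), (2, 12), (2, 20), (4, 22), (2, 26), (7, 28)]
Compute completion times and tardiness:
  Job 1: p=8, d=10, C=8, tardiness=max(0,8-10)=0
  Job 2: p=2, d=12, C=10, tardiness=max(0,10-12)=0
  Job 3: p=2, d=20, C=12, tardiness=max(0,12-20)=0
  Job 4: p=4, d=22, C=16, tardiness=max(0,16-22)=0
  Job 5: p=2, d=26, C=18, tardiness=max(0,18-26)=0
  Job 6: p=7, d=28, C=25, tardiness=max(0,25-28)=0
Total tardiness = 0

0


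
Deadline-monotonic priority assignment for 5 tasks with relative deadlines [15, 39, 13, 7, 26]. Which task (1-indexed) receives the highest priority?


Sort tasks by relative deadline (ascending):
  Task 4: deadline = 7
  Task 3: deadline = 13
  Task 1: deadline = 15
  Task 5: deadline = 26
  Task 2: deadline = 39
Priority order (highest first): [4, 3, 1, 5, 2]
Highest priority task = 4

4


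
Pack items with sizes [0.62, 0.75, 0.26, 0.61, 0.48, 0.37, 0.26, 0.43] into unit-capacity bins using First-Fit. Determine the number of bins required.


Place items sequentially using First-Fit:
  Item 0.62 -> new Bin 1
  Item 0.75 -> new Bin 2
  Item 0.26 -> Bin 1 (now 0.88)
  Item 0.61 -> new Bin 3
  Item 0.48 -> new Bin 4
  Item 0.37 -> Bin 3 (now 0.98)
  Item 0.26 -> Bin 4 (now 0.74)
  Item 0.43 -> new Bin 5
Total bins used = 5

5


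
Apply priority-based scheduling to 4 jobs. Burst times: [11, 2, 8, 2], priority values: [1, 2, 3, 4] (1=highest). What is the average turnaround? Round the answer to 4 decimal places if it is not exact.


Sort by priority (ascending = highest first):
Order: [(1, 11), (2, 2), (3, 8), (4, 2)]
Completion times:
  Priority 1, burst=11, C=11
  Priority 2, burst=2, C=13
  Priority 3, burst=8, C=21
  Priority 4, burst=2, C=23
Average turnaround = 68/4 = 17.0

17.0


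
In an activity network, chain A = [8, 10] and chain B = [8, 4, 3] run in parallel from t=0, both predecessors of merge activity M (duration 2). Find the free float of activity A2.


ES(A2) = sum of predecessors on chain A = 8
EF(A2) = ES + duration = 8 + 10 = 18
Successor of A2 is M. ES(M) = max(sum(A), sum(B)) = max(18, 15) = 18
Free float = ES(successor) - EF(current) = 18 - 18 = 0

0


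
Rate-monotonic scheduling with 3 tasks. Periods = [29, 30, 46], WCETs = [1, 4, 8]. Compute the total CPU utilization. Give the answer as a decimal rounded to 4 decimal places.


Compute individual utilizations (exact fractions):
  Task 1: C/T = 1/29 (approx. 0.0345)
  Task 2: C/T = 4/30 = 2/15 (approx. 0.1333)
  Task 3: C/T = 8/46 = 4/23 (approx. 0.1739)
Total utilization U = 1/29 + 2/15 + 4/23 = 3419/10005
Rounded to 4 decimal places: U = 0.3417
RM (Liu & Layland) bound for 3 tasks = 0.779763; compare with U = 3419/10005 (approx. 0.341729)
U <= bound, so schedulable by RM sufficient condition.

0.3417


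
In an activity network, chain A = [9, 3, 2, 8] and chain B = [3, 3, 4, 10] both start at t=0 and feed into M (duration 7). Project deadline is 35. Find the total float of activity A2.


Forward pass: ES(A2) = sum of predecessors on chain A = 9
EF = ES + duration = 9 + 3 = 12
Backward pass: LF(M) = deadline = 35; LS(M) = 35 - 7 = 28
LF(A2) = LS(M) - sum(successors on chain A) = 28 - 10 = 18
LS = LF - duration = 18 - 3 = 15
Total float = LS - ES = 15 - 9 = 6

6


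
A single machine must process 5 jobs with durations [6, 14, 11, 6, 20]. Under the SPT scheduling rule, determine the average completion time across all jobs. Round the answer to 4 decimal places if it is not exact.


Sort jobs by processing time (SPT order): [6, 6, 11, 14, 20]
Compute completion times sequentially:
  Job 1: processing = 6, completes at 6
  Job 2: processing = 6, completes at 12
  Job 3: processing = 11, completes at 23
  Job 4: processing = 14, completes at 37
  Job 5: processing = 20, completes at 57
Sum of completion times = 135
Average completion time = 135/5 = 27.0

27.0


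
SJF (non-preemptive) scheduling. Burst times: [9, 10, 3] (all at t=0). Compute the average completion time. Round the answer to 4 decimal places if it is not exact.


SJF order (ascending): [3, 9, 10]
Completion times:
  Job 1: burst=3, C=3
  Job 2: burst=9, C=12
  Job 3: burst=10, C=22
Average completion = 37/3 = 12.3333

12.3333


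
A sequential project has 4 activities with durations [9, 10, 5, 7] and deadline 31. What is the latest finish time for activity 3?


LF(activity 3) = deadline - sum of successor durations
Successors: activities 4 through 4 with durations [7]
Sum of successor durations = 7
LF = 31 - 7 = 24

24


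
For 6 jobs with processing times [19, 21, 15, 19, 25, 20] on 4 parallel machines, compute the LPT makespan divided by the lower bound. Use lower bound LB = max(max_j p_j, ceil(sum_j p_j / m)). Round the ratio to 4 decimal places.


LPT order: [25, 21, 20, 19, 19, 15]
Machine loads after assignment: [25, 21, 35, 38]
LPT makespan = 38
Lower bound = max(max_job, ceil(total/4)) = max(25, 30) = 30
Ratio = 38 / 30 = 1.2667

1.2667


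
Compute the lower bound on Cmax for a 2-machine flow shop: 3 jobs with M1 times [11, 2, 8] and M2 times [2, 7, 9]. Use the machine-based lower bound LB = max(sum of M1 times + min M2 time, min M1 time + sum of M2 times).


LB1 = sum(M1 times) + min(M2 times) = 21 + 2 = 23
LB2 = min(M1 times) + sum(M2 times) = 2 + 18 = 20
Lower bound = max(LB1, LB2) = max(23, 20) = 23

23


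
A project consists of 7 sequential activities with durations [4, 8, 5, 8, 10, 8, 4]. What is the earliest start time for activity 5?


Activity 5 starts after activities 1 through 4 complete.
Predecessor durations: [4, 8, 5, 8]
ES = 4 + 8 + 5 + 8 = 25

25


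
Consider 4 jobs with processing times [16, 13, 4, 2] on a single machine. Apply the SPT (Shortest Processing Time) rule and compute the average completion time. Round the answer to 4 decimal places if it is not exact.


Sort jobs by processing time (SPT order): [2, 4, 13, 16]
Compute completion times sequentially:
  Job 1: processing = 2, completes at 2
  Job 2: processing = 4, completes at 6
  Job 3: processing = 13, completes at 19
  Job 4: processing = 16, completes at 35
Sum of completion times = 62
Average completion time = 62/4 = 15.5

15.5


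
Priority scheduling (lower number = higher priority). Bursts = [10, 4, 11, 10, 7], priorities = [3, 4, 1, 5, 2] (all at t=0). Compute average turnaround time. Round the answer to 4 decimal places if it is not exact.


Sort by priority (ascending = highest first):
Order: [(1, 11), (2, 7), (3, 10), (4, 4), (5, 10)]
Completion times:
  Priority 1, burst=11, C=11
  Priority 2, burst=7, C=18
  Priority 3, burst=10, C=28
  Priority 4, burst=4, C=32
  Priority 5, burst=10, C=42
Average turnaround = 131/5 = 26.2

26.2


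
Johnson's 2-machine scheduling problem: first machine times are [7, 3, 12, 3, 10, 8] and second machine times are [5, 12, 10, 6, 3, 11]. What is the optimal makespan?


Apply Johnson's rule:
  Group 1 (a <= b): [(2, 3, 12), (4, 3, 6), (6, 8, 11)]
  Group 2 (a > b): [(3, 12, 10), (1, 7, 5), (5, 10, 3)]
Optimal job order: [2, 4, 6, 3, 1, 5]
Schedule:
  Job 2: M1 done at 3, M2 done at 15
  Job 4: M1 done at 6, M2 done at 21
  Job 6: M1 done at 14, M2 done at 32
  Job 3: M1 done at 26, M2 done at 42
  Job 1: M1 done at 33, M2 done at 47
  Job 5: M1 done at 43, M2 done at 50
Makespan = 50

50


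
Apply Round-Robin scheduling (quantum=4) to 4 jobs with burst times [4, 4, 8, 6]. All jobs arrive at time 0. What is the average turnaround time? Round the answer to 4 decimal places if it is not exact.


Time quantum = 4
Execution trace:
  J1 runs 4 units, time = 4
  J2 runs 4 units, time = 8
  J3 runs 4 units, time = 12
  J4 runs 4 units, time = 16
  J3 runs 4 units, time = 20
  J4 runs 2 units, time = 22
Finish times: [4, 8, 20, 22]
Average turnaround = 54/4 = 13.5

13.5


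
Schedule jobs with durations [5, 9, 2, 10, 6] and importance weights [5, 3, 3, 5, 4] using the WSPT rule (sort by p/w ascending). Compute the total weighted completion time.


Compute p/w ratios and sort ascending (WSPT): [(2, 3), (5, 5), (6, 4), (10, 5), (9, 3)]
Compute weighted completion times:
  Job (p=2,w=3): C=2, w*C=3*2=6
  Job (p=5,w=5): C=7, w*C=5*7=35
  Job (p=6,w=4): C=13, w*C=4*13=52
  Job (p=10,w=5): C=23, w*C=5*23=115
  Job (p=9,w=3): C=32, w*C=3*32=96
Total weighted completion time = 304

304


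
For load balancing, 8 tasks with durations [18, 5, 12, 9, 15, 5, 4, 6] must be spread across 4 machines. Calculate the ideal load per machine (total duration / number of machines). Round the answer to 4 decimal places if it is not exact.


Total processing time = 18 + 5 + 12 + 9 + 15 + 5 + 4 + 6 = 74
Number of machines = 4
Ideal balanced load = 74 / 4 = 18.5

18.5


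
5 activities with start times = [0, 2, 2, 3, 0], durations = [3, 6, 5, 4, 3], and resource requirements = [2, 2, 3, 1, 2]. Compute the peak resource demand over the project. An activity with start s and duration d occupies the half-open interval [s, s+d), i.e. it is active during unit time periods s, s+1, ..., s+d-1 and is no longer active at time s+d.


Each activity i is active on [start_i, start_i + duration_i).
Compute total resource usage per time slot:
  t=0: active resources = [2, 2], total = 4
  t=1: active resources = [2, 2], total = 4
  t=2: active resources = [2, 2, 3, 2], total = 9
  t=3: active resources = [2, 3, 1], total = 6
  t=4: active resources = [2, 3, 1], total = 6
  t=5: active resources = [2, 3, 1], total = 6
  t=6: active resources = [2, 3, 1], total = 6
  t=7: active resources = [2], total = 2
Peak resource demand = 9

9


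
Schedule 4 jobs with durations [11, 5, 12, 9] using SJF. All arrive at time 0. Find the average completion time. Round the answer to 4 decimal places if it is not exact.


SJF order (ascending): [5, 9, 11, 12]
Completion times:
  Job 1: burst=5, C=5
  Job 2: burst=9, C=14
  Job 3: burst=11, C=25
  Job 4: burst=12, C=37
Average completion = 81/4 = 20.25

20.25


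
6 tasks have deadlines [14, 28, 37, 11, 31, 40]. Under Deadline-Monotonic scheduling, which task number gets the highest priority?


Sort tasks by relative deadline (ascending):
  Task 4: deadline = 11
  Task 1: deadline = 14
  Task 2: deadline = 28
  Task 5: deadline = 31
  Task 3: deadline = 37
  Task 6: deadline = 40
Priority order (highest first): [4, 1, 2, 5, 3, 6]
Highest priority task = 4

4


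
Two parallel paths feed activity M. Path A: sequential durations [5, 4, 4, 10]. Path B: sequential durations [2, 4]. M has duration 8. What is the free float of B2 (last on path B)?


ES(B2) = sum of predecessors on chain B = 2
EF(B2) = ES + duration = 2 + 4 = 6
Successor of B2 is M. ES(M) = max(sum(A), sum(B)) = max(23, 6) = 23
Free float = ES(successor) - EF(current) = 23 - 6 = 17

17


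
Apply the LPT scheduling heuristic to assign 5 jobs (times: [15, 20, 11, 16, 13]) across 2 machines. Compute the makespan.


Sort jobs in decreasing order (LPT): [20, 16, 15, 13, 11]
Assign each job to the least loaded machine:
  Machine 1: jobs [20, 13], load = 33
  Machine 2: jobs [16, 15, 11], load = 42
Makespan = max load = 42

42


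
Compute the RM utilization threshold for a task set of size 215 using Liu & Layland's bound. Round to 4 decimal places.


Compute 2^(1/215) = 1.0032291429
Subtract 1: 1.0032291429 - 1 = 0.0032291429
Multiply by n: 215 * 0.0032291429 = 0.6942657235
Round to 4 dp: 0.6943

0.6943


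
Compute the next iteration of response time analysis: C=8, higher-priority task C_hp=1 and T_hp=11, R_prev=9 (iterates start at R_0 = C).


R_next = C + ceil(R_prev / T_hp) * C_hp
ceil(9 / 11) = ceil(0.8182) = 1
Interference = 1 * 1 = 1
R_next = 8 + 1 = 9
R_next = R_prev, so the iteration has converged (response time = 9).

9


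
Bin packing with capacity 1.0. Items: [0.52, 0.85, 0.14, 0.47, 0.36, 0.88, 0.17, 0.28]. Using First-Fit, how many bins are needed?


Place items sequentially using First-Fit:
  Item 0.52 -> new Bin 1
  Item 0.85 -> new Bin 2
  Item 0.14 -> Bin 1 (now 0.66)
  Item 0.47 -> new Bin 3
  Item 0.36 -> Bin 3 (now 0.83)
  Item 0.88 -> new Bin 4
  Item 0.17 -> Bin 1 (now 0.83)
  Item 0.28 -> new Bin 5
Total bins used = 5

5
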